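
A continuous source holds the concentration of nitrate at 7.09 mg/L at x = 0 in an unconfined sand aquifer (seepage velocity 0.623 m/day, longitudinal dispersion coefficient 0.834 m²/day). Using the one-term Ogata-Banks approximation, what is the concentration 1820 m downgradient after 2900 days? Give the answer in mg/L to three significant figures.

For a continuous step input, C/C₀ ≈ ½·erfc((x−vt)/(2√(Dt))).
vt = 0.623 × 2900 = 1806.7 m and 2√(Dt) = 2√(0.834 × 2900) = 98.36 m.
Argument (x−vt)/(2√(Dt)) = (1820 − 1806.7)/98.36 = 0.1352; ½·erfc(0.1352) = 0.4242.
C = 7.09 × 0.4242 = 3.01 mg/L.

3.01 mg/L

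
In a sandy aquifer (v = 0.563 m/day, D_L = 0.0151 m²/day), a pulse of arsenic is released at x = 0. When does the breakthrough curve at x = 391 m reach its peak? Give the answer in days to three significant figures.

For the 1D instantaneous-source solution, setting ∂C/∂t = 0 at fixed x gives v²t² + 2Dt − x² = 0, so t = (√(D² + v²x²) − D)/v².
√(D² + v²x²) = √(0.0151² + 0.563² × 391²) = 220.1; v² = 0.316969.
t = (220.1 − 0.0151)/0.316969 = 694 days (vs. the pure-advection estimate x/v = 694 d).

694 days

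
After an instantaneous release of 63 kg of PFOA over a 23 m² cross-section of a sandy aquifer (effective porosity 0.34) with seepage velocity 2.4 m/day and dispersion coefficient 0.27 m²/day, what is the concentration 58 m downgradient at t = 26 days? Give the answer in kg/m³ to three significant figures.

For an instantaneous plane source, C(x,t) = M/(n_e·A·√(4πDt)) · exp(−(x−vt)²/(4Dt)), with n_e·A the pore (flow) area.
Plume center vt = 2.4 × 26 = 62.4 m, so the well at 58 m is 4.4 m upgradient of the peak.
√(4πDt) = 9.392 m, giving peak height M/(n_e·A·√(4πDt)) = 63/(0.34 × 23 × 9.392) = 0.8578 kg/m³.
(x−vt)²/(4Dt) = (-4.4)²/(4 × 0.27 × 26) = 0.6895; exp(−0.6895) = 0.5018.
C = 0.8578 × 0.5018 = 0.430 kg/m³.

0.430 kg/m³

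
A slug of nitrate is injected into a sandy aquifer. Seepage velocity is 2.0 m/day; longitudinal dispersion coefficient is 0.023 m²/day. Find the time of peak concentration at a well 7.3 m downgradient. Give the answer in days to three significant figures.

For the 1D instantaneous-source solution, setting ∂C/∂t = 0 at fixed x gives v²t² + 2Dt − x² = 0, so t = (√(D² + v²x²) − D)/v².
√(D² + v²x²) = √(0.023² + 2.0² × 7.3²) = 14.60; v² = 4.
t = (14.60 − 0.023)/4 = 3.64 days (vs. the pure-advection estimate x/v = 3.65 d).

3.64 days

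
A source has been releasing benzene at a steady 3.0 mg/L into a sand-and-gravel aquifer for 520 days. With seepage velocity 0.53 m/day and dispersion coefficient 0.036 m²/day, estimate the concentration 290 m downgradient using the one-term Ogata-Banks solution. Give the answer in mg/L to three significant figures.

0.0279 mg/L

For a continuous step input, C/C₀ ≈ ½·erfc((x−vt)/(2√(Dt))).
vt = 0.53 × 520 = 275.6 m and 2√(Dt) = 2√(0.036 × 520) = 8.653 m.
Argument (x−vt)/(2√(Dt)) = (290 − 275.6)/8.653 = 1.664; ½·erfc(1.664) = 0.009305.
C = 3.0 × 0.009305 = 0.0279 mg/L.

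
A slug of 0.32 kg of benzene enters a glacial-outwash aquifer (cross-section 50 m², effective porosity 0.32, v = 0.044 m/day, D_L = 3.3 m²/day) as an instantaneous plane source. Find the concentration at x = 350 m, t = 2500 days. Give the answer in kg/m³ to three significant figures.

1.08e-05 kg/m³

For an instantaneous plane source, C(x,t) = M/(n_e·A·√(4πDt)) · exp(−(x−vt)²/(4Dt)), with n_e·A the pore (flow) area.
Plume center vt = 0.044 × 2500 = 110 m, so the well at 350 m is 240 m downgradient of the peak.
√(4πDt) = 322.0 m, giving peak height M/(n_e·A·√(4πDt)) = 0.32/(0.32 × 50 × 322.0) = 6.211e-05 kg/m³.
(x−vt)²/(4Dt) = (240)²/(4 × 3.3 × 2500) = 1.745; exp(−1.745) = 0.1746.
C = 6.211e-05 × 0.1746 = 1.08e-05 kg/m³.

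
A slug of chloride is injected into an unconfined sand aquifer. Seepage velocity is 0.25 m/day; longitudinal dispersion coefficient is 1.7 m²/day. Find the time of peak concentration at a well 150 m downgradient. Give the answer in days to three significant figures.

For the 1D instantaneous-source solution, setting ∂C/∂t = 0 at fixed x gives v²t² + 2Dt − x² = 0, so t = (√(D² + v²x²) − D)/v².
√(D² + v²x²) = √(1.7² + 0.25² × 150²) = 37.54; v² = 0.0625.
t = (37.54 − 1.7)/0.0625 = 573 days (vs. the pure-advection estimate x/v = 600 d).

573 days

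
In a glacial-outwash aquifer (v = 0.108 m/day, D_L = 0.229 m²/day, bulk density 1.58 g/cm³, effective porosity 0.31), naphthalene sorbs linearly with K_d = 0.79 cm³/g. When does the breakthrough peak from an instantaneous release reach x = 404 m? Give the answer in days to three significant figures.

Retardation factor R = 1 + ρ_b·K_d/n = 1 + 1.58 × 0.79/0.31 = 5.026.
Sorption retards both mechanisms: v_R = v/R = 0.02149 m/day, D_R = D/R = 0.04556 m²/day.
Peak time from v_R²t² + 2D_R t − x² = 0: t = (√(D_R² + v_R²x²) − D_R)/v_R².
√(D_R² + v_R²x²) = √(0.04556² + 0.02149² × 404²) = 8.682; v_R² = 0.0004618.
t = (8.682 − 0.04556)/0.0004618 = 18700 days.

18700 days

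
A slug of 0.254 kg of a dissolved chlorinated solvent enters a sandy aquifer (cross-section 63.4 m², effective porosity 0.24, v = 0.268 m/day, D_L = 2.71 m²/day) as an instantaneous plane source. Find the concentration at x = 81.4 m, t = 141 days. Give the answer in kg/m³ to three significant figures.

For an instantaneous plane source, C(x,t) = M/(n_e·A·√(4πDt)) · exp(−(x−vt)²/(4Dt)), with n_e·A the pore (flow) area.
Plume center vt = 0.268 × 141 = 37.788 m, so the well at 81.4 m is 43.612 m downgradient of the peak.
√(4πDt) = 69.29 m, giving peak height M/(n_e·A·√(4πDt)) = 0.254/(0.24 × 63.4 × 69.29) = 0.0002409 kg/m³.
(x−vt)²/(4Dt) = (43.612)²/(4 × 2.71 × 141) = 1.244; exp(−1.244) = 0.2882.
C = 0.0002409 × 0.2882 = 6.94e-05 kg/m³.

6.94e-05 kg/m³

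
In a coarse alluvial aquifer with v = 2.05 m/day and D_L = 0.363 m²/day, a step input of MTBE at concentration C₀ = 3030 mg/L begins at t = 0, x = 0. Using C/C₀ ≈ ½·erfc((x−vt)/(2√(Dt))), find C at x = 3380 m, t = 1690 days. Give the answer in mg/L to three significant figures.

3010 mg/L

For a continuous step input, C/C₀ ≈ ½·erfc((x−vt)/(2√(Dt))).
vt = 2.05 × 1690 = 3464.5 m and 2√(Dt) = 2√(0.363 × 1690) = 49.54 m.
Argument (x−vt)/(2√(Dt)) = (3380 − 3464.5)/49.54 = -1.706; ½·erfc(-1.706) = 0.9921.
C = 3030 × 0.9921 = 3010 mg/L.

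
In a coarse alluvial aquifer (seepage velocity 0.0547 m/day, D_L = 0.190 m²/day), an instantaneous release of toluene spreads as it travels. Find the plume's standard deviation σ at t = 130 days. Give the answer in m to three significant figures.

7.03 m

Dispersive spreading gives a Gaussian with σ² = 2Dt; advection only shifts the center.
σ = √(2 × 0.190 × 130) = 7.03 m.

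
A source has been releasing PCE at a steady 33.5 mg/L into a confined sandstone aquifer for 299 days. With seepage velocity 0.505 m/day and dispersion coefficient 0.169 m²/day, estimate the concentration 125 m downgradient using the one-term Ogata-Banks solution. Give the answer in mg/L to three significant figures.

For a continuous step input, C/C₀ ≈ ½·erfc((x−vt)/(2√(Dt))).
vt = 0.505 × 299 = 150.995 m and 2√(Dt) = 2√(0.169 × 299) = 14.22 m.
Argument (x−vt)/(2√(Dt)) = (125 − 150.995)/14.22 = -1.828; ½·erfc(-1.828) = 0.9951.
C = 33.5 × 0.9951 = 33.3 mg/L.

33.3 mg/L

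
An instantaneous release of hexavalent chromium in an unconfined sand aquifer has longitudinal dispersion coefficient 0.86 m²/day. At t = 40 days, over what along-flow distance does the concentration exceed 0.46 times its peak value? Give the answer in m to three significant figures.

20.7 m

The plume is Gaussian with σ = √(2Dt) = √(2 × 0.86 × 40) = 8.295 m.
C/C_peak = exp(−Δx²/(2σ²)) = 0.46 ⇒ Δx = σ·√(−2 ln 0.46) = 8.295 × 1.246 = 10.34 m.
Width = 2Δx = 20.7 m.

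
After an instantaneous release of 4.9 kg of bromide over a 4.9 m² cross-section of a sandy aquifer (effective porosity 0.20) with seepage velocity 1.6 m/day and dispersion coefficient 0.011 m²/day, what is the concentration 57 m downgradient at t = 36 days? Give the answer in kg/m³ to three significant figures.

1.79 kg/m³

For an instantaneous plane source, C(x,t) = M/(n_e·A·√(4πDt)) · exp(−(x−vt)²/(4Dt)), with n_e·A the pore (flow) area.
Plume center vt = 1.6 × 36 = 57.6 m, so the well at 57 m is 0.6 m upgradient of the peak.
√(4πDt) = 2.231 m, giving peak height M/(n_e·A·√(4πDt)) = 4.9/(0.20 × 4.9 × 2.231) = 2.241 kg/m³.
(x−vt)²/(4Dt) = (-0.6)²/(4 × 0.011 × 36) = 0.2273; exp(−0.2273) = 0.7967.
C = 2.241 × 0.7967 = 1.79 kg/m³.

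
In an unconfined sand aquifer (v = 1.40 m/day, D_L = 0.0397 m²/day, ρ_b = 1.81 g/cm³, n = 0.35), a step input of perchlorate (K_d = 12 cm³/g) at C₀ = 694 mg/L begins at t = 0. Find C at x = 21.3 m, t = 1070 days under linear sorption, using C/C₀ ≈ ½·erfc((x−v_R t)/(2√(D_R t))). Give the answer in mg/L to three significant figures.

Retardation factor R = 1 + ρ_b·K_d/n = 1 + 1.81 × 12/0.35 = 63.06.
Sorption retards both mechanisms: v_R = v/R = 0.02220 m/day, D_R = D/R = 0.0006296 m²/day.
v_R·t = 0.02220 × 1070 = 23.754 m; 2√(D_R t) = 1.642 m; argument = (21.3 − 23.754)/1.642 = -1.495.
C = C₀ × ½·erfc(-1.495) = 694 × 0.9828 = 682 mg/L.

682 mg/L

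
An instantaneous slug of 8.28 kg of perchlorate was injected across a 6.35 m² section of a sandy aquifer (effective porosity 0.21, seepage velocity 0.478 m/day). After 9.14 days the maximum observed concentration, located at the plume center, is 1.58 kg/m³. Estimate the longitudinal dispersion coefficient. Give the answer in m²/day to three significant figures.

0.134 m²/day

At the plume center C_max = M/(n_e·A·√(4πDt)), so D = M²/(4πt·(n_e·A·C_max)²).
n_e·A·C_max = 0.21 × 6.35 × 1.58 = 2.107 kg/m.
D = 8.28²/(4π × 9.14 × 2.107²) = 0.134 m²/day.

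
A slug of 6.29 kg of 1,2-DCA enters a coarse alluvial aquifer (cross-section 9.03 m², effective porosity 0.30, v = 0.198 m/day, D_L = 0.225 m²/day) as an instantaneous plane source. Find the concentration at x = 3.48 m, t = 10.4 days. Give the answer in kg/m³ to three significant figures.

0.345 kg/m³

For an instantaneous plane source, C(x,t) = M/(n_e·A·√(4πDt)) · exp(−(x−vt)²/(4Dt)), with n_e·A the pore (flow) area.
Plume center vt = 0.198 × 10.4 = 2.0592 m, so the well at 3.48 m is 1.4208 m downgradient of the peak.
√(4πDt) = 5.423 m, giving peak height M/(n_e·A·√(4πDt)) = 6.29/(0.30 × 9.03 × 5.423) = 0.4282 kg/m³.
(x−vt)²/(4Dt) = (1.4208)²/(4 × 0.225 × 10.4) = 0.2157; exp(−0.2157) = 0.8060.
C = 0.4282 × 0.8060 = 0.345 kg/m³.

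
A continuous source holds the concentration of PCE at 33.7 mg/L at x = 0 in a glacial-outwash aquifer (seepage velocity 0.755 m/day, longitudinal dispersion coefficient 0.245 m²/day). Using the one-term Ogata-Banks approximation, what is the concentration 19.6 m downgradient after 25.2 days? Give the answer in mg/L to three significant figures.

For a continuous step input, C/C₀ ≈ ½·erfc((x−vt)/(2√(Dt))).
vt = 0.755 × 25.2 = 19.026 m and 2√(Dt) = 2√(0.245 × 25.2) = 4.970 m.
Argument (x−vt)/(2√(Dt)) = (19.6 − 19.026)/4.970 = 0.1155; ½·erfc(0.1155) = 0.4351.
C = 33.7 × 0.4351 = 14.7 mg/L.

14.7 mg/L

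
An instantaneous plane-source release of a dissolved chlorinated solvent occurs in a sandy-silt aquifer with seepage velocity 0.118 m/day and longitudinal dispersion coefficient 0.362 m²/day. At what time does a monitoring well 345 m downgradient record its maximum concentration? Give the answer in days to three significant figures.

For the 1D instantaneous-source solution, setting ∂C/∂t = 0 at fixed x gives v²t² + 2Dt − x² = 0, so t = (√(D² + v²x²) − D)/v².
√(D² + v²x²) = √(0.362² + 0.118² × 345²) = 40.71; v² = 0.013924.
t = (40.71 − 0.362)/0.013924 = 2900 days (vs. the pure-advection estimate x/v = 2920 d).

2900 days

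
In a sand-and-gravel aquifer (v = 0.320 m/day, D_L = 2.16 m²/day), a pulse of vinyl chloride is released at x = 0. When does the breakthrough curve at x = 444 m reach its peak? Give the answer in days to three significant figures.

1370 days

For the 1D instantaneous-source solution, setting ∂C/∂t = 0 at fixed x gives v²t² + 2Dt − x² = 0, so t = (√(D² + v²x²) − D)/v².
√(D² + v²x²) = √(2.16² + 0.320² × 444²) = 142.1; v² = 0.1024.
t = (142.1 − 2.16)/0.1024 = 1370 days (vs. the pure-advection estimate x/v = 1390 d).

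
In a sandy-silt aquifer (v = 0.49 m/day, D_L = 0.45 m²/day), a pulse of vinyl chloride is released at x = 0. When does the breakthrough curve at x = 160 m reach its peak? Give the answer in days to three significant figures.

For the 1D instantaneous-source solution, setting ∂C/∂t = 0 at fixed x gives v²t² + 2Dt − x² = 0, so t = (√(D² + v²x²) − D)/v².
√(D² + v²x²) = √(0.45² + 0.49² × 160²) = 78.40; v² = 0.2401.
t = (78.40 − 0.45)/0.2401 = 325 days (vs. the pure-advection estimate x/v = 327 d).

325 days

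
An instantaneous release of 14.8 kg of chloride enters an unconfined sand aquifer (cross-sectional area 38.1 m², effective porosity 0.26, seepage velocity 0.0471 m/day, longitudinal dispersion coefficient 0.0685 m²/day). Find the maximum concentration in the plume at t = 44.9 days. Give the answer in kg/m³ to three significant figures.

The peak of an instantaneous 1D plume sits at x = vt; there the Gaussian factor is 1 and C_max = M/(n_e·A·√(4πDt)), where n_e·A is the pore area the mass is dissolved in.
√(4πDt) = √(4π × 0.0685 × 44.9) = 6.217 m, so C_max = 14.8/(0.26 × 38.1 × 6.217) = 0.240 kg/m³.

0.240 kg/m³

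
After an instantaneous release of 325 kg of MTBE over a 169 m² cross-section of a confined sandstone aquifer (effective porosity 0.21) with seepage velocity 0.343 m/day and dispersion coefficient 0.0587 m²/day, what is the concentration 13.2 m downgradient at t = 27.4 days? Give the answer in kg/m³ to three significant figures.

0.215 kg/m³

For an instantaneous plane source, C(x,t) = M/(n_e·A·√(4πDt)) · exp(−(x−vt)²/(4Dt)), with n_e·A the pore (flow) area.
Plume center vt = 0.343 × 27.4 = 9.3982 m, so the well at 13.2 m is 3.8018 m downgradient of the peak.
√(4πDt) = 4.496 m, giving peak height M/(n_e·A·√(4πDt)) = 325/(0.21 × 169 × 4.496) = 2.037 kg/m³.
(x−vt)²/(4Dt) = (3.8018)²/(4 × 0.0587 × 27.4) = 2.247; exp(−2.247) = 0.1057.
C = 2.037 × 0.1057 = 0.215 kg/m³.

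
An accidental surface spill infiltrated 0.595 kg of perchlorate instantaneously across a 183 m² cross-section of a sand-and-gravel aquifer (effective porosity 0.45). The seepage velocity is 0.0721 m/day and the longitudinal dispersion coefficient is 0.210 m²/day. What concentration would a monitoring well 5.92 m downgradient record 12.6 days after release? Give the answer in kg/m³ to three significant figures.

0.000117 kg/m³

For an instantaneous plane source, C(x,t) = M/(n_e·A·√(4πDt)) · exp(−(x−vt)²/(4Dt)), with n_e·A the pore (flow) area.
Plume center vt = 0.0721 × 12.6 = 0.90846 m, so the well at 5.92 m is 5.01154 m downgradient of the peak.
√(4πDt) = 5.766 m, giving peak height M/(n_e·A·√(4πDt)) = 0.595/(0.45 × 183 × 5.766) = 0.001253 kg/m³.
(x−vt)²/(4Dt) = (5.01154)²/(4 × 0.210 × 12.6) = 2.373; exp(−2.373) = 0.09320.
C = 0.001253 × 0.09320 = 0.000117 kg/m³.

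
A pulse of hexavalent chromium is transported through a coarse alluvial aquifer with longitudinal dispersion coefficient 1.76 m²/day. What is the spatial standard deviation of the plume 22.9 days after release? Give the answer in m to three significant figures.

8.98 m

Dispersive spreading gives a Gaussian with σ² = 2Dt; advection only shifts the center.
σ = √(2 × 1.76 × 22.9) = 8.98 m.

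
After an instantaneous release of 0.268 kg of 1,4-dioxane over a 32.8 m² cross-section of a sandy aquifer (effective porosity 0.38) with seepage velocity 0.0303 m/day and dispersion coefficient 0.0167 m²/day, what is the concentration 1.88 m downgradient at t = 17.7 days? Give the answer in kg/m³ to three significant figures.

For an instantaneous plane source, C(x,t) = M/(n_e·A·√(4πDt)) · exp(−(x−vt)²/(4Dt)), with n_e·A the pore (flow) area.
Plume center vt = 0.0303 × 17.7 = 0.53631 m, so the well at 1.88 m is 1.34369 m downgradient of the peak.
√(4πDt) = 1.927 m, giving peak height M/(n_e·A·√(4πDt)) = 0.268/(0.38 × 32.8 × 1.927) = 0.01116 kg/m³.
(x−vt)²/(4Dt) = (1.34369)²/(4 × 0.0167 × 17.7) = 1.527; exp(−1.527) = 0.2172.
C = 0.01116 × 0.2172 = 0.00242 kg/m³.

0.00242 kg/m³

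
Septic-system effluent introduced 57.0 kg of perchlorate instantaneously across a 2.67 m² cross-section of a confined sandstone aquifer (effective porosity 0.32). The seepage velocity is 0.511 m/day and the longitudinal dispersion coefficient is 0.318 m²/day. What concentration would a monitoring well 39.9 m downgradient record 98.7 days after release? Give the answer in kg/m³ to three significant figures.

1.39 kg/m³

For an instantaneous plane source, C(x,t) = M/(n_e·A·√(4πDt)) · exp(−(x−vt)²/(4Dt)), with n_e·A the pore (flow) area.
Plume center vt = 0.511 × 98.7 = 50.4357 m, so the well at 39.9 m is 10.5357 m upgradient of the peak.
√(4πDt) = 19.86 m, giving peak height M/(n_e·A·√(4πDt)) = 57.0/(0.32 × 2.67 × 19.86) = 3.359 kg/m³.
(x−vt)²/(4Dt) = (-10.5357)²/(4 × 0.318 × 98.7) = 0.8841; exp(−0.8841) = 0.4131.
C = 3.359 × 0.4131 = 1.39 kg/m³.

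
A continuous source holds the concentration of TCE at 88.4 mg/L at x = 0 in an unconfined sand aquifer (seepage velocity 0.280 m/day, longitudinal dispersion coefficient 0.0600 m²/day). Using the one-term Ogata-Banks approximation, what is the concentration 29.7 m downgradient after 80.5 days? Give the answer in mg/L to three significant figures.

For a continuous step input, C/C₀ ≈ ½·erfc((x−vt)/(2√(Dt))).
vt = 0.280 × 80.5 = 22.54 m and 2√(Dt) = 2√(0.0600 × 80.5) = 4.395 m.
Argument (x−vt)/(2√(Dt)) = (29.7 − 22.54)/4.395 = 1.629; ½·erfc(1.629) = 0.01062.
C = 88.4 × 0.01062 = 0.939 mg/L.

0.939 mg/L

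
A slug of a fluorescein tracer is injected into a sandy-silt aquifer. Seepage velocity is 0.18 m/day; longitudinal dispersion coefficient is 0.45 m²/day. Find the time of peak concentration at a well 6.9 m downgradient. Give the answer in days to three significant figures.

For the 1D instantaneous-source solution, setting ∂C/∂t = 0 at fixed x gives v²t² + 2Dt − x² = 0, so t = (√(D² + v²x²) − D)/v².
√(D² + v²x²) = √(0.45² + 0.18² × 6.9²) = 1.321; v² = 0.0324.
t = (1.321 − 0.45)/0.0324 = 26.9 days (vs. the pure-advection estimate x/v = 38.3 d).

26.9 days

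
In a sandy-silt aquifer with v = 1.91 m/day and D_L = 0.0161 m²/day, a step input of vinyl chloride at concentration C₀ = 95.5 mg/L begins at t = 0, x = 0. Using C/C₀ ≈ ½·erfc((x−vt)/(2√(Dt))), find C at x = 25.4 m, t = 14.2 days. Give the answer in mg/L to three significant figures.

95.0 mg/L

For a continuous step input, C/C₀ ≈ ½·erfc((x−vt)/(2√(Dt))).
vt = 1.91 × 14.2 = 27.122 m and 2√(Dt) = 2√(0.0161 × 14.2) = 0.9563 m.
Argument (x−vt)/(2√(Dt)) = (25.4 − 27.122)/0.9563 = -1.801; ½·erfc(-1.801) = 0.9946.
C = 95.5 × 0.9946 = 95.0 mg/L.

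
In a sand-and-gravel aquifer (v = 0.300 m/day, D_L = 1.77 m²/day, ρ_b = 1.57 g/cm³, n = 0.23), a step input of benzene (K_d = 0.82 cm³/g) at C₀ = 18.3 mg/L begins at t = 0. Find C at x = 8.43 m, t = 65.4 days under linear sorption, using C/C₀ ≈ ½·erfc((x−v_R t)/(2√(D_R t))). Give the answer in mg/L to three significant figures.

Retardation factor R = 1 + ρ_b·K_d/n = 1 + 1.57 × 0.82/0.23 = 6.597.
Sorption retards both mechanisms: v_R = v/R = 0.04548 m/day, D_R = D/R = 0.2683 m²/day.
v_R·t = 0.04548 × 65.4 = 2.974392 m; 2√(D_R t) = 8.378 m; argument = (8.43 − 2.974392)/8.378 = 0.6512.
C = C₀ × ½·erfc(0.6512) = 18.3 × 0.1785 = 3.27 mg/L.

3.27 mg/L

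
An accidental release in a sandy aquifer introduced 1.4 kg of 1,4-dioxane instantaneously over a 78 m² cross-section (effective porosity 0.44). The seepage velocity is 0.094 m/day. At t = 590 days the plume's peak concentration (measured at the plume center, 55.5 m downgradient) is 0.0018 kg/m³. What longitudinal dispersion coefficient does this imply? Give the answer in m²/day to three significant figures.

At the plume center C_max = M/(n_e·A·√(4πDt)), so D = M²/(4πt·(n_e·A·C_max)²).
n_e·A·C_max = 0.44 × 78 × 0.0018 = 0.06178 kg/m.
D = 1.4²/(4π × 590 × 0.06178²) = 0.0693 m²/day.

0.0693 m²/day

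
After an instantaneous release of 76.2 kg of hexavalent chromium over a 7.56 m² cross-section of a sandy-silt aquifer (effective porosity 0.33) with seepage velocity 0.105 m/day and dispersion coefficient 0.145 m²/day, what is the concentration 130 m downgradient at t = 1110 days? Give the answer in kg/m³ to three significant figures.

For an instantaneous plane source, C(x,t) = M/(n_e·A·√(4πDt)) · exp(−(x−vt)²/(4Dt)), with n_e·A the pore (flow) area.
Plume center vt = 0.105 × 1110 = 116.55 m, so the well at 130 m is 13.45 m downgradient of the peak.
√(4πDt) = 44.97 m, giving peak height M/(n_e·A·√(4πDt)) = 76.2/(0.33 × 7.56 × 44.97) = 0.6792 kg/m³.
(x−vt)²/(4Dt) = (13.45)²/(4 × 0.145 × 1110) = 0.2810; exp(−0.2810) = 0.7550.
C = 0.6792 × 0.7550 = 0.513 kg/m³.

0.513 kg/m³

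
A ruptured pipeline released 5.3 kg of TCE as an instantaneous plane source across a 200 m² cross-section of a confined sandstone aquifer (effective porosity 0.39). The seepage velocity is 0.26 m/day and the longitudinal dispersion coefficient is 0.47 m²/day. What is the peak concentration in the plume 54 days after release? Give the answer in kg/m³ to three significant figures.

The peak of an instantaneous 1D plume sits at x = vt; there the Gaussian factor is 1 and C_max = M/(n_e·A·√(4πDt)), where n_e·A is the pore area the mass is dissolved in.
√(4πDt) = √(4π × 0.47 × 54) = 17.86 m, so C_max = 5.3/(0.39 × 200 × 17.86) = 0.00380 kg/m³.

0.00380 kg/m³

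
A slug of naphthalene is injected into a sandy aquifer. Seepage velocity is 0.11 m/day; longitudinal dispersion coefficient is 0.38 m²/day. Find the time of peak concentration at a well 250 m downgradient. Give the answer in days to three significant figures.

2240 days

For the 1D instantaneous-source solution, setting ∂C/∂t = 0 at fixed x gives v²t² + 2Dt − x² = 0, so t = (√(D² + v²x²) − D)/v².
√(D² + v²x²) = √(0.38² + 0.11² × 250²) = 27.50; v² = 0.0121.
t = (27.50 − 0.38)/0.0121 = 2240 days (vs. the pure-advection estimate x/v = 2270 d).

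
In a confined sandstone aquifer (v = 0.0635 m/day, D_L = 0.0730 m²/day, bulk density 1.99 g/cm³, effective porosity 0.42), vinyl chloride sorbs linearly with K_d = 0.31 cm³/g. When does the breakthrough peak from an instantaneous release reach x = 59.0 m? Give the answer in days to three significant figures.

Retardation factor R = 1 + ρ_b·K_d/n = 1 + 1.99 × 0.31/0.42 = 2.469.
Sorption retards both mechanisms: v_R = v/R = 0.02572 m/day, D_R = D/R = 0.02957 m²/day.
Peak time from v_R²t² + 2D_R t − x² = 0: t = (√(D_R² + v_R²x²) − D_R)/v_R².
√(D_R² + v_R²x²) = √(0.02957² + 0.02572² × 59.0²) = 1.518; v_R² = 0.0006615.
t = (1.518 − 0.02957)/0.0006615 = 2250 days.

2250 days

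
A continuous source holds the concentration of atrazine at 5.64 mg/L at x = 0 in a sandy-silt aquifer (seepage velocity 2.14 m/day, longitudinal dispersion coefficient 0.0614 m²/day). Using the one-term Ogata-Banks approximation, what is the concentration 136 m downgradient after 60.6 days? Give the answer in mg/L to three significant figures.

For a continuous step input, C/C₀ ≈ ½·erfc((x−vt)/(2√(Dt))).
vt = 2.14 × 60.6 = 129.684 m and 2√(Dt) = 2√(0.0614 × 60.6) = 3.858 m.
Argument (x−vt)/(2√(Dt)) = (136 − 129.684)/3.858 = 1.637; ½·erfc(1.637) = 0.01030.
C = 5.64 × 0.01030 = 0.0581 mg/L.

0.0581 mg/L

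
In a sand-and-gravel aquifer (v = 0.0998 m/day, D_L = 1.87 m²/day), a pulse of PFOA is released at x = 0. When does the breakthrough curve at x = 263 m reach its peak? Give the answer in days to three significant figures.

For the 1D instantaneous-source solution, setting ∂C/∂t = 0 at fixed x gives v²t² + 2Dt − x² = 0, so t = (√(D² + v²x²) − D)/v².
√(D² + v²x²) = √(1.87² + 0.0998² × 263²) = 26.31; v² = 0.00996004.
t = (26.31 − 1.87)/0.00996004 = 2450 days (vs. the pure-advection estimate x/v = 2640 d).

2450 days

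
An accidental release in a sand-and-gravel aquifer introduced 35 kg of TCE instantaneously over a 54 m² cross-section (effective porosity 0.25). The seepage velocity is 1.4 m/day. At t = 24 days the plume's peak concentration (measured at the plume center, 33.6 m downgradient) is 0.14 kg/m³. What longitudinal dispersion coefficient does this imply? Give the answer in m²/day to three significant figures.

At the plume center C_max = M/(n_e·A·√(4πDt)), so D = M²/(4πt·(n_e·A·C_max)²).
n_e·A·C_max = 0.25 × 54 × 0.14 = 1.890 kg/m.
D = 35²/(4π × 24 × 1.890²) = 1.14 m²/day.

1.14 m²/day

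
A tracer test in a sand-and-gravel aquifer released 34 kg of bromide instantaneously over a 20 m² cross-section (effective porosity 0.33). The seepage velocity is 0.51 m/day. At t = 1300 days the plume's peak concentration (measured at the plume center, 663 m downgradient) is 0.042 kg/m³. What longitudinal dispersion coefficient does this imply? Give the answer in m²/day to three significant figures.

0.921 m²/day

At the plume center C_max = M/(n_e·A·√(4πDt)), so D = M²/(4πt·(n_e·A·C_max)²).
n_e·A·C_max = 0.33 × 20 × 0.042 = 0.2772 kg/m.
D = 34²/(4π × 1300 × 0.2772²) = 0.921 m²/day.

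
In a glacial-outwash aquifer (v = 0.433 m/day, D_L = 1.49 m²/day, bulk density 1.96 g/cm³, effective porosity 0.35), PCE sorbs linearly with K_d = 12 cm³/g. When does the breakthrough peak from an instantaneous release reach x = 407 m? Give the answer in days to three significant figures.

63600 days

Retardation factor R = 1 + ρ_b·K_d/n = 1 + 1.96 × 12/0.35 = 68.20.
Sorption retards both mechanisms: v_R = v/R = 0.006349 m/day, D_R = D/R = 0.02185 m²/day.
Peak time from v_R²t² + 2D_R t − x² = 0: t = (√(D_R² + v_R²x²) − D_R)/v_R².
√(D_R² + v_R²x²) = √(0.02185² + 0.006349² × 407²) = 2.584; v_R² = 4.031e-05.
t = (2.584 − 0.02185)/4.031e-05 = 63600 days.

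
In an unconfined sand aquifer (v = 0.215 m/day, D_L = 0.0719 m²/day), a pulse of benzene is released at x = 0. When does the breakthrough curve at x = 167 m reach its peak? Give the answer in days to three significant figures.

775 days

For the 1D instantaneous-source solution, setting ∂C/∂t = 0 at fixed x gives v²t² + 2Dt − x² = 0, so t = (√(D² + v²x²) − D)/v².
√(D² + v²x²) = √(0.0719² + 0.215² × 167²) = 35.91; v² = 0.046225.
t = (35.91 − 0.0719)/0.046225 = 775 days (vs. the pure-advection estimate x/v = 777 d).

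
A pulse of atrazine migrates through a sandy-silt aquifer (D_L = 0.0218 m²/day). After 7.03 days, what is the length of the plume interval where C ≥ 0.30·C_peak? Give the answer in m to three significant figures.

1.72 m

The plume is Gaussian with σ = √(2Dt) = √(2 × 0.0218 × 7.03) = 0.5536 m.
C/C_peak = exp(−Δx²/(2σ²)) = 0.30 ⇒ Δx = σ·√(−2 ln 0.30) = 0.5536 × 1.552 = 0.8592 m.
Width = 2Δx = 1.72 m.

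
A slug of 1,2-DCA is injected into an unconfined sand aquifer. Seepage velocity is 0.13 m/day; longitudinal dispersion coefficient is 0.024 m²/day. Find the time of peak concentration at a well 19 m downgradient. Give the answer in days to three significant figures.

145 days

For the 1D instantaneous-source solution, setting ∂C/∂t = 0 at fixed x gives v²t² + 2Dt − x² = 0, so t = (√(D² + v²x²) − D)/v².
√(D² + v²x²) = √(0.024² + 0.13² × 19²) = 2.470; v² = 0.0169.
t = (2.470 − 0.024)/0.0169 = 145 days (vs. the pure-advection estimate x/v = 146 d).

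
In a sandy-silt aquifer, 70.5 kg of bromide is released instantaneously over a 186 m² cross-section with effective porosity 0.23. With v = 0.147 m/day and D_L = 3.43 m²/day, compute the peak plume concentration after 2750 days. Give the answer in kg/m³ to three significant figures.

The peak of an instantaneous 1D plume sits at x = vt; there the Gaussian factor is 1 and C_max = M/(n_e·A·√(4πDt)), where n_e·A is the pore area the mass is dissolved in.
√(4πDt) = √(4π × 3.43 × 2750) = 344.3 m, so C_max = 70.5/(0.23 × 186 × 344.3) = 0.00479 kg/m³.

0.00479 kg/m³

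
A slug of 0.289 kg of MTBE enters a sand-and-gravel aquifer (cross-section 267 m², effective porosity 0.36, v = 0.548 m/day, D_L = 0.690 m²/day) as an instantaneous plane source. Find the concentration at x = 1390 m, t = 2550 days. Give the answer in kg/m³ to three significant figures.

For an instantaneous plane source, C(x,t) = M/(n_e·A·√(4πDt)) · exp(−(x−vt)²/(4Dt)), with n_e·A the pore (flow) area.
Plume center vt = 0.548 × 2550 = 1397.4 m, so the well at 1390 m is 7.4 m upgradient of the peak.
√(4πDt) = 148.7 m, giving peak height M/(n_e·A·√(4πDt)) = 0.289/(0.36 × 267 × 148.7) = 2.022e-05 kg/m³.
(x−vt)²/(4Dt) = (-7.4)²/(4 × 0.690 × 2550) = 0.007781; exp(−0.007781) = 0.9922.
C = 2.022e-05 × 0.9922 = 2.01e-05 kg/m³.

2.01e-05 kg/m³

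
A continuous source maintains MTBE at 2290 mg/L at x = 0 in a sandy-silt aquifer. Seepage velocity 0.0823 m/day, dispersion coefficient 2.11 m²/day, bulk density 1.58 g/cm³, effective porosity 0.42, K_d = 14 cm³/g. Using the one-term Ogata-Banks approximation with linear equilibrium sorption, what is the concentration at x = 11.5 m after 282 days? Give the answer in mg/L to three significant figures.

21.5 mg/L

Retardation factor R = 1 + ρ_b·K_d/n = 1 + 1.58 × 14/0.42 = 53.67.
Sorption retards both mechanisms: v_R = v/R = 0.001533 m/day, D_R = D/R = 0.03931 m²/day.
v_R·t = 0.001533 × 282 = 0.432306 m; 2√(D_R t) = 6.659 m; argument = (11.5 − 0.432306)/6.659 = 1.662.
C = C₀ × ½·erfc(1.662) = 2290 × 0.009376 = 21.5 mg/L.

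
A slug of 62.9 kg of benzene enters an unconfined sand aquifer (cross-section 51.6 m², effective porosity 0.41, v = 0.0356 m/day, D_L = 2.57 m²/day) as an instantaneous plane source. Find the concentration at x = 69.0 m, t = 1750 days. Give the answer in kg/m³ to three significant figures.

For an instantaneous plane source, C(x,t) = M/(n_e·A·√(4πDt)) · exp(−(x−vt)²/(4Dt)), with n_e·A the pore (flow) area.
Plume center vt = 0.0356 × 1750 = 62.3 m, so the well at 69.0 m is 6.7 m downgradient of the peak.
√(4πDt) = 237.7 m, giving peak height M/(n_e·A·√(4πDt)) = 62.9/(0.41 × 51.6 × 237.7) = 0.01251 kg/m³.
(x−vt)²/(4Dt) = (6.7)²/(4 × 2.57 × 1750) = 0.002495; exp(−0.002495) = 0.9975.
C = 0.01251 × 0.9975 = 0.0125 kg/m³.

0.0125 kg/m³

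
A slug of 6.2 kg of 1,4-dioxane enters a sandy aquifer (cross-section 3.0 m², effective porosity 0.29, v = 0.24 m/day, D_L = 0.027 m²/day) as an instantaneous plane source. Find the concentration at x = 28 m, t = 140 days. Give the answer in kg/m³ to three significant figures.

For an instantaneous plane source, C(x,t) = M/(n_e·A·√(4πDt)) · exp(−(x−vt)²/(4Dt)), with n_e·A the pore (flow) area.
Plume center vt = 0.24 × 140 = 33.6 m, so the well at 28 m is 5.6 m upgradient of the peak.
√(4πDt) = 6.892 m, giving peak height M/(n_e·A·√(4πDt)) = 6.2/(0.29 × 3.0 × 6.892) = 1.034 kg/m³.
(x−vt)²/(4Dt) = (-5.6)²/(4 × 0.027 × 140) = 2.074; exp(−2.074) = 0.1257.
C = 1.034 × 0.1257 = 0.130 kg/m³.

0.130 kg/m³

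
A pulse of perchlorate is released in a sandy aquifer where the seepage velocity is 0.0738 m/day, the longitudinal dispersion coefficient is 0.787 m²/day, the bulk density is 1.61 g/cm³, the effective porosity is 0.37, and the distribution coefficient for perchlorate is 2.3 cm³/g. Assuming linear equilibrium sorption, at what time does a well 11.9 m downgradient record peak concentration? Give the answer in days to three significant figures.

793 days

Retardation factor R = 1 + ρ_b·K_d/n = 1 + 1.61 × 2.3/0.37 = 11.01.
Sorption retards both mechanisms: v_R = v/R = 0.006703 m/day, D_R = D/R = 0.07148 m²/day.
Peak time from v_R²t² + 2D_R t − x² = 0: t = (√(D_R² + v_R²x²) − D_R)/v_R².
√(D_R² + v_R²x²) = √(0.07148² + 0.006703² × 11.9²) = 0.1071; v_R² = 4.493e-05.
t = (0.1071 − 0.07148)/4.493e-05 = 793 days.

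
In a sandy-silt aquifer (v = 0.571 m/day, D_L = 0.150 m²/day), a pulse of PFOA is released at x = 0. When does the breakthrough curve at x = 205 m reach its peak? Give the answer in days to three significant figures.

For the 1D instantaneous-source solution, setting ∂C/∂t = 0 at fixed x gives v²t² + 2Dt − x² = 0, so t = (√(D² + v²x²) − D)/v².
√(D² + v²x²) = √(0.150² + 0.571² × 205²) = 117.1; v² = 0.326041.
t = (117.1 − 0.150)/0.326041 = 359 days (vs. the pure-advection estimate x/v = 359 d).

359 days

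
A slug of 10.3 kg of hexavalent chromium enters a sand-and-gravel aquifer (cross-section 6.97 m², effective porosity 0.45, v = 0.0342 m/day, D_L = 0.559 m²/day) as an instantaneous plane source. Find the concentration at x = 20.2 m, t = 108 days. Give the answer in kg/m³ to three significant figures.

For an instantaneous plane source, C(x,t) = M/(n_e·A·√(4πDt)) · exp(−(x−vt)²/(4Dt)), with n_e·A the pore (flow) area.
Plume center vt = 0.0342 × 108 = 3.6936 m, so the well at 20.2 m is 16.5064 m downgradient of the peak.
√(4πDt) = 27.54 m, giving peak height M/(n_e·A·√(4πDt)) = 10.3/(0.45 × 6.97 × 27.54) = 0.1192 kg/m³.
(x−vt)²/(4Dt) = (16.5064)²/(4 × 0.559 × 108) = 1.128; exp(−1.128) = 0.3237.
C = 0.1192 × 0.3237 = 0.0386 kg/m³.

0.0386 kg/m³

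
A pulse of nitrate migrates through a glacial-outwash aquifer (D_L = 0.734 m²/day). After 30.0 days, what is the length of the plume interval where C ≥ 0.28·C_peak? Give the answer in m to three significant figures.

The plume is Gaussian with σ = √(2Dt) = √(2 × 0.734 × 30.0) = 6.636 m.
C/C_peak = exp(−Δx²/(2σ²)) = 0.28 ⇒ Δx = σ·√(−2 ln 0.28) = 6.636 × 1.596 = 10.59 m.
Width = 2Δx = 21.2 m.

21.2 m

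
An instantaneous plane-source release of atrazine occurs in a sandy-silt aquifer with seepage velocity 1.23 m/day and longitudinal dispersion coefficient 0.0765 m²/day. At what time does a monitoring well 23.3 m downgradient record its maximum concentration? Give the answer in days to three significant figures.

For the 1D instantaneous-source solution, setting ∂C/∂t = 0 at fixed x gives v²t² + 2Dt − x² = 0, so t = (√(D² + v²x²) − D)/v².
√(D² + v²x²) = √(0.0765² + 1.23² × 23.3²) = 28.66; v² = 1.5129.
t = (28.66 − 0.0765)/1.5129 = 18.9 days (vs. the pure-advection estimate x/v = 18.9 d).

18.9 days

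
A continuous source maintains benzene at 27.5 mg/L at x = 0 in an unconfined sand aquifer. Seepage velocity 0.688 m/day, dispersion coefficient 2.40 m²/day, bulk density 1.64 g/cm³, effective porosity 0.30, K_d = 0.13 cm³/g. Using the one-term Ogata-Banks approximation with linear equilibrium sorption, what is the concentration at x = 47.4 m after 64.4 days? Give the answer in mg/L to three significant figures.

Retardation factor R = 1 + ρ_b·K_d/n = 1 + 1.64 × 0.13/0.30 = 1.711.
Sorption retards both mechanisms: v_R = v/R = 0.4021 m/day, D_R = D/R = 1.403 m²/day.
v_R·t = 0.4021 × 64.4 = 25.89524 m; 2√(D_R t) = 19.01 m; argument = (47.4 − 25.89524)/19.01 = 1.131.
C = C₀ × ½·erfc(1.131) = 27.5 × 0.05486 = 1.51 mg/L.

1.51 mg/L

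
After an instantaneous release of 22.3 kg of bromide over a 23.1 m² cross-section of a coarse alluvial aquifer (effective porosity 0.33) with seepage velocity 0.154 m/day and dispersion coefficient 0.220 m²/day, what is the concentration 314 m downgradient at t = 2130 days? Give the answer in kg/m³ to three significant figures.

0.0343 kg/m³

For an instantaneous plane source, C(x,t) = M/(n_e·A·√(4πDt)) · exp(−(x−vt)²/(4Dt)), with n_e·A the pore (flow) area.
Plume center vt = 0.154 × 2130 = 328.02 m, so the well at 314 m is 14.02 m upgradient of the peak.
√(4πDt) = 76.74 m, giving peak height M/(n_e·A·√(4πDt)) = 22.3/(0.33 × 23.1 × 76.74) = 0.03812 kg/m³.
(x−vt)²/(4Dt) = (-14.02)²/(4 × 0.220 × 2130) = 0.1049; exp(−0.1049) = 0.9004.
C = 0.03812 × 0.9004 = 0.0343 kg/m³.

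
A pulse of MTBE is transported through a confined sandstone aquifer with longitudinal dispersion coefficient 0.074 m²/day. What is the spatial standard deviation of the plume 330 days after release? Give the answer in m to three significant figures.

Dispersive spreading gives a Gaussian with σ² = 2Dt; advection only shifts the center.
σ = √(2 × 0.074 × 330) = 6.99 m.

6.99 m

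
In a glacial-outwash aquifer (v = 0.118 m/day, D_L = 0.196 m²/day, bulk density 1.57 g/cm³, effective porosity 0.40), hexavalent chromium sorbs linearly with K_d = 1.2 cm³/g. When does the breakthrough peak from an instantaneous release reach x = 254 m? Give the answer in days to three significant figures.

Retardation factor R = 1 + ρ_b·K_d/n = 1 + 1.57 × 1.2/0.40 = 5.710.
Sorption retards both mechanisms: v_R = v/R = 0.02067 m/day, D_R = D/R = 0.03433 m²/day.
Peak time from v_R²t² + 2D_R t − x² = 0: t = (√(D_R² + v_R²x²) − D_R)/v_R².
√(D_R² + v_R²x²) = √(0.03433² + 0.02067² × 254²) = 5.250; v_R² = 0.0004272.
t = (5.250 − 0.03433)/0.0004272 = 12200 days.

12200 days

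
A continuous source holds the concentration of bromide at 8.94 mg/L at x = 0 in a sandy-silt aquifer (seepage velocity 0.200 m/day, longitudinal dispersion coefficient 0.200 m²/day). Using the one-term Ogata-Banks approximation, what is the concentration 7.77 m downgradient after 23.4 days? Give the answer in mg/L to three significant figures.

For a continuous step input, C/C₀ ≈ ½·erfc((x−vt)/(2√(Dt))).
vt = 0.200 × 23.4 = 4.68 m and 2√(Dt) = 2√(0.200 × 23.4) = 4.327 m.
Argument (x−vt)/(2√(Dt)) = (7.77 − 4.68)/4.327 = 0.7141; ½·erfc(0.7141) = 0.1563.
C = 8.94 × 0.1563 = 1.40 mg/L.

1.40 mg/L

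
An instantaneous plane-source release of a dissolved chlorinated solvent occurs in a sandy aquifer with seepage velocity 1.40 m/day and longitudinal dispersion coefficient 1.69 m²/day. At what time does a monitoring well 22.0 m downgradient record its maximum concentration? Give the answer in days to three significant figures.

14.9 days

For the 1D instantaneous-source solution, setting ∂C/∂t = 0 at fixed x gives v²t² + 2Dt − x² = 0, so t = (√(D² + v²x²) − D)/v².
√(D² + v²x²) = √(1.69² + 1.40² × 22.0²) = 30.85; v² = 1.96.
t = (30.85 − 1.69)/1.96 = 14.9 days (vs. the pure-advection estimate x/v = 15.7 d).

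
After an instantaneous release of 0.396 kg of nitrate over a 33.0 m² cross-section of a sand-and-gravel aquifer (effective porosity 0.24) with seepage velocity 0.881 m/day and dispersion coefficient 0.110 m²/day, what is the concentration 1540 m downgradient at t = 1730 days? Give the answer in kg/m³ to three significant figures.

For an instantaneous plane source, C(x,t) = M/(n_e·A·√(4πDt)) · exp(−(x−vt)²/(4Dt)), with n_e·A the pore (flow) area.
Plume center vt = 0.881 × 1730 = 1524.13 m, so the well at 1540 m is 15.87 m downgradient of the peak.
√(4πDt) = 48.90 m, giving peak height M/(n_e·A·√(4πDt)) = 0.396/(0.24 × 33.0 × 48.90) = 0.001022 kg/m³.
(x−vt)²/(4Dt) = (15.87)²/(4 × 0.110 × 1730) = 0.3309; exp(−0.3309) = 0.7183.
C = 0.001022 × 0.7183 = 0.000734 kg/m³.

0.000734 kg/m³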